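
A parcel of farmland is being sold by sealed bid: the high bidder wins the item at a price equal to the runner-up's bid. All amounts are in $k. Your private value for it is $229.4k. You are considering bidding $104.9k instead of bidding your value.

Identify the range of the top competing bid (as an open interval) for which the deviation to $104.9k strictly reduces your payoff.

($104.9k, $229.4k)

If the competing bid is below $104.9k, both bids win at the same price — no difference.
If it is above $229.4k, both bids lose — no difference.
If it lies strictly between $104.9k and $229.4k, bidding your value wins at a price below your value (positive payoff) while bidding $104.9k loses (payoff 0).
So the deviation strictly hurts on the open interval ($104.9k, $229.4k).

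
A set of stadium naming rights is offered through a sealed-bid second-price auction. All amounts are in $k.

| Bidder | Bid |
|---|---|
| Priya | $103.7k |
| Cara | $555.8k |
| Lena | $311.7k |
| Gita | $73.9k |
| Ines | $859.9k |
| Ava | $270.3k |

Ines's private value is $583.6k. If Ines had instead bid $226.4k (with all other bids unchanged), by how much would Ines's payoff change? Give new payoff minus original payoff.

−$27.8k

The highest bid among the other bidders is $555.8k; Ines's bid doesn't change that.
Original bid $859.9k: Ines is highest, pays the top rival bid $555.8k; payoff $583.6k − $555.8k = $27.8k.
Alternative bid $226.4k: Ines is not highest (top rival bid is $555.8k); payoff $0k.
Change in payoff = $0k − ($27.8k) = −$27.8k.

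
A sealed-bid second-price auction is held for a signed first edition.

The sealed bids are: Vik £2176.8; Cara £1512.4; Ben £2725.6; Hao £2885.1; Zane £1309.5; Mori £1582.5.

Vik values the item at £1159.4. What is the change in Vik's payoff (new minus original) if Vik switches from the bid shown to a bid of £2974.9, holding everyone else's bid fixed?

The highest bid among the other bidders is £2885.1; Vik's bid doesn't change that.
Original bid £2176.8: Vik is not highest (top rival bid is £2885.1); payoff £0.
Alternative bid £2974.9: Vik is highest, pays the top rival bid £2885.1; payoff £1159.4 − £2885.1 = −£1725.7.
Change in payoff = −£1725.7 − (£0) = −£1725.7.

−£1725.7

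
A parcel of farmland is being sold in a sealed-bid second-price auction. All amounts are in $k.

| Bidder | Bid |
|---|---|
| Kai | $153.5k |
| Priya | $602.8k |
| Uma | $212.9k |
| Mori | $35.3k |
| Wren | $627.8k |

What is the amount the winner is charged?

$602.8k

Highest bid: Wren at $627.8k, so Wren wins.
Second-highest bid: Priya at $602.8k — that is the price the winner pays.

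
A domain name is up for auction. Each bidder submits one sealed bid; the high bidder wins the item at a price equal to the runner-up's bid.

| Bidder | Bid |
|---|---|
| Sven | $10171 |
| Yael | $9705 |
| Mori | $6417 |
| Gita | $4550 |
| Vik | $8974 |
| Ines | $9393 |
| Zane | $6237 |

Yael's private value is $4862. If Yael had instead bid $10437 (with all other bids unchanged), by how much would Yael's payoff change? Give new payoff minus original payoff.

The highest bid among the other bidders is $10171; Yael's bid doesn't change that.
Original bid $9705: Yael is not highest (top rival bid is $10171); payoff $0.
Alternative bid $10437: Yael is highest, pays the top rival bid $10171; payoff $4862 − $10171 = −$5309.
Change in payoff = −$5309 − ($0) = −$5309.

−$5309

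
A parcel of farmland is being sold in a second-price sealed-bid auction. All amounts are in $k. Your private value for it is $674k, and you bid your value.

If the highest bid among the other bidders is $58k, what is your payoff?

$616k

Your bid $674k exceeds the highest competing bid $58k, so you win.
In a second-price auction the winner pays the second-highest bid, $58k.
Payoff = value − price = $674k − $58k = $616k.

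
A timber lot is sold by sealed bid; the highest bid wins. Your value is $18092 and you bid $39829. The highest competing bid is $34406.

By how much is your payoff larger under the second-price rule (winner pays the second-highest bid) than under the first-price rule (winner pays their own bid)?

$5423

You have the highest bid, so you win under either rule.
Second-price: pay $34406 → payoff −$16314.
First-price: pay your own bid $39829 → payoff −$21737.
Difference = −$16314 − (−$21737) = $5423.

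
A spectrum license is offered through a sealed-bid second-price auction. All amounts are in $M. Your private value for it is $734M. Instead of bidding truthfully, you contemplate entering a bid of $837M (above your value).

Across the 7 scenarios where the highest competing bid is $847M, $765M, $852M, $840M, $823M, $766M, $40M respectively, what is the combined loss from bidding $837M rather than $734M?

$152M

The deviation costs you only when the competing bid falls strictly between $734M and $837M; elsewhere both bids give the same outcome.
$847M: outcomes coincide → loss $0M.
$765M: truthful payoff $0M, deviation payoff −$31M → loss $31M.
$852M: outcomes coincide → loss $0M.
$840M: outcomes coincide → loss $0M.
$823M: truthful payoff $0M, deviation payoff −$89M → loss $89M.
$766M: truthful payoff $0M, deviation payoff −$32M → loss $32M.
$40M: outcomes coincide → loss $0M.
Total loss = $31M + $89M + $32M = $152M.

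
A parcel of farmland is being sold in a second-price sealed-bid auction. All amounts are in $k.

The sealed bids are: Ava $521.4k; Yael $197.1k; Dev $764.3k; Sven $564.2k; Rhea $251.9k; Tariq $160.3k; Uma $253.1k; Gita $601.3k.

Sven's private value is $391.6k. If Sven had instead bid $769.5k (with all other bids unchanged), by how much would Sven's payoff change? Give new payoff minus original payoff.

−$372.7k

The highest bid among the other bidders is $764.3k; Sven's bid doesn't change that.
Original bid $564.2k: Sven is not highest (top rival bid is $764.3k); payoff $0k.
Alternative bid $769.5k: Sven is highest, pays the top rival bid $764.3k; payoff $391.6k − $764.3k = −$372.7k.
Change in payoff = −$372.7k − ($0k) = −$372.7k.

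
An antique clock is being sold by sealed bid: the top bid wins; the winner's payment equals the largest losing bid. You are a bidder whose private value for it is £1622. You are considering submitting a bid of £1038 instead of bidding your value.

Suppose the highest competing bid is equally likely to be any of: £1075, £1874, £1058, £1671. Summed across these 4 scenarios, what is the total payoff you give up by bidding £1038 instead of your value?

The deviation costs you only when the competing bid falls strictly between £1038 and £1622; elsewhere both bids give the same outcome.
£1075: truthful payoff £547, deviation payoff £0 → loss £547.
£1874: outcomes coincide → loss £0.
£1058: truthful payoff £564, deviation payoff £0 → loss £564.
£1671: outcomes coincide → loss £0.
Total loss = £547 + £564 = £1111.

£1111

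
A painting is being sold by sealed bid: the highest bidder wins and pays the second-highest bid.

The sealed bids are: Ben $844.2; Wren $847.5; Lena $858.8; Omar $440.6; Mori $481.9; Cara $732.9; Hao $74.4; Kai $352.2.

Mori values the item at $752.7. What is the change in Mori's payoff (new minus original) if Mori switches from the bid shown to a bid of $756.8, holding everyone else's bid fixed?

$0

The highest bid among the other bidders is $858.8; Mori's bid doesn't change that.
Original bid $481.9: Mori is not highest (top rival bid is $858.8); payoff $0.
Alternative bid $756.8: Mori is not highest (top rival bid is $858.8); payoff $0.
Change in payoff = $0 − ($0) = $0.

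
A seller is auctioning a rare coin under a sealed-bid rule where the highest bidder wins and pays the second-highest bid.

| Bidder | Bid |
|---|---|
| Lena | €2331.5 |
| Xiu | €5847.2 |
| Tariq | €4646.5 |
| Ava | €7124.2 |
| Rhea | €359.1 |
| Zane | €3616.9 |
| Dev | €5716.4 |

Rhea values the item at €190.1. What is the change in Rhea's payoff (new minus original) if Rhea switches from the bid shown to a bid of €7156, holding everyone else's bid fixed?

−€6934.1

The highest bid among the other bidders is €7124.2; Rhea's bid doesn't change that.
Original bid €359.1: Rhea is not highest (top rival bid is €7124.2); payoff €0.
Alternative bid €7156: Rhea is highest, pays the top rival bid €7124.2; payoff €190.1 − €7124.2 = −€6934.1.
Change in payoff = −€6934.1 − (€0) = −€6934.1.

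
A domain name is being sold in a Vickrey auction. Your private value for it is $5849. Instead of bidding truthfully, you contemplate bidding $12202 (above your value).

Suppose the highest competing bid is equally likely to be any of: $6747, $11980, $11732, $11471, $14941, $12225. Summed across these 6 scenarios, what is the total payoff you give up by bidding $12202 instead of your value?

$18534

The deviation costs you only when the competing bid falls strictly between $5849 and $12202; elsewhere both bids give the same outcome.
$6747: truthful payoff $0, deviation payoff −$898 → loss $898.
$11980: truthful payoff $0, deviation payoff −$6131 → loss $6131.
$11732: truthful payoff $0, deviation payoff −$5883 → loss $5883.
$11471: truthful payoff $0, deviation payoff −$5622 → loss $5622.
$14941: outcomes coincide → loss $0.
$12225: outcomes coincide → loss $0.
Total loss = $898 + $6131 + $5883 + $5622 = $18534.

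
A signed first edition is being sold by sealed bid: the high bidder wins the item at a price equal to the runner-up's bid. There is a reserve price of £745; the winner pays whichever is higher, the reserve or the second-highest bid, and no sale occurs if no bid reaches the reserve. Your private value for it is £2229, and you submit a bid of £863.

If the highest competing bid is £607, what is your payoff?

Your bid £863 is the highest and exceeds the reserve.
Price = max(second-highest bid, reserve) = max(£607, £745) = £745.
Payoff = £2229 − £745 = £1484.

£1484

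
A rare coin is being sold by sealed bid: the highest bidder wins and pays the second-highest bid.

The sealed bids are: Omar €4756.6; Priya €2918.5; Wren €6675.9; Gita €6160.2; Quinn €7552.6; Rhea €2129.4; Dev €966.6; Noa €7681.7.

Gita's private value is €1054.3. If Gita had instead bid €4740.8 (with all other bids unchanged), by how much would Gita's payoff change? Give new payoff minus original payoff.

The highest bid among the other bidders is €7681.7; Gita's bid doesn't change that.
Original bid €6160.2: Gita is not highest (top rival bid is €7681.7); payoff €0.
Alternative bid €4740.8: Gita is not highest (top rival bid is €7681.7); payoff €0.
Change in payoff = €0 − (€0) = €0.

€0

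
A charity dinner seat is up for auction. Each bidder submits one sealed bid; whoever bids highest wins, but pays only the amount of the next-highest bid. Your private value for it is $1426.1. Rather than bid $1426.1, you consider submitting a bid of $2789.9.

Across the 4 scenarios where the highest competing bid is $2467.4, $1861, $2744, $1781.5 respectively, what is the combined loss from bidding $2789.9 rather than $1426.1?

$3149.5

The deviation costs you only when the competing bid falls strictly between $1426.1 and $2789.9; elsewhere both bids give the same outcome.
$2467.4: truthful payoff $0, deviation payoff −$1041.3 → loss $1041.3.
$1861: truthful payoff $0, deviation payoff −$434.9 → loss $434.9.
$2744: truthful payoff $0, deviation payoff −$1317.9 → loss $1317.9.
$1781.5: truthful payoff $0, deviation payoff −$355.4 → loss $355.4.
Total loss = $1041.3 + $434.9 + $1317.9 + $355.4 = $3149.5.
In a second-price auction your bid sets only whether you win, not what you pay, so bidding your true value is weakly dominant.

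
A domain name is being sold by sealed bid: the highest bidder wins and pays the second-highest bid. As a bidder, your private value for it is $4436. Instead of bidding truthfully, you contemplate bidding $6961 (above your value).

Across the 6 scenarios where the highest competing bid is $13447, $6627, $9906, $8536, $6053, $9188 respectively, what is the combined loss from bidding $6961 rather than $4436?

The deviation costs you only when the competing bid falls strictly between $4436 and $6961; elsewhere both bids give the same outcome.
$13447: outcomes coincide → loss $0.
$6627: truthful payoff $0, deviation payoff −$2191 → loss $2191.
$9906: outcomes coincide → loss $0.
$8536: outcomes coincide → loss $0.
$6053: truthful payoff $0, deviation payoff −$1617 → loss $1617.
$9188: outcomes coincide → loss $0.
Total loss = $2191 + $1617 = $3808.
Because the price is fixed by the runner-up's bid, deviating from your value can only change a good outcome into a bad one — never the reverse.

$3808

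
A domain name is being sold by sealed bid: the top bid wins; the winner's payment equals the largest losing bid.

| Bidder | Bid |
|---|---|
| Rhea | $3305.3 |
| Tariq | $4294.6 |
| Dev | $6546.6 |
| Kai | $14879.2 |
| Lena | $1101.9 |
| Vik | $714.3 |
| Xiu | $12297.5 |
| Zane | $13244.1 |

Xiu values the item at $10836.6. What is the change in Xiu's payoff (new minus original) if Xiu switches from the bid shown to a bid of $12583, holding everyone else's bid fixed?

$0

The highest bid among the other bidders is $14879.2; Xiu's bid doesn't change that.
Original bid $12297.5: Xiu is not highest (top rival bid is $14879.2); payoff $0.
Alternative bid $12583: Xiu is not highest (top rival bid is $14879.2); payoff $0.
Change in payoff = $0 − ($0) = $0.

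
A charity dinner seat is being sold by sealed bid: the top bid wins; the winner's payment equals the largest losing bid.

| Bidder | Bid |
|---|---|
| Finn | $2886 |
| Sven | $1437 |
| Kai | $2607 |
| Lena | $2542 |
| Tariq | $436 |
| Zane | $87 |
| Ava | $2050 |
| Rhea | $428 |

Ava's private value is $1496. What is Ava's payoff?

Highest bid: Finn at $2886, so Finn wins.
Second-highest bid: Kai at $2607 — that is the price the winner pays.
Ava did not win, so Ava pays nothing and receives nothing: payoff $0.

$0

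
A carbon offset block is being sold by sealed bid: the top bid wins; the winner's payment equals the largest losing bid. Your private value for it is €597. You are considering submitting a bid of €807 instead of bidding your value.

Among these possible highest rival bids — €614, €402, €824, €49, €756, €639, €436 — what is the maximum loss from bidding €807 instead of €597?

€159

€614: truthful gives €0, deviation gives −€17 → loss €17.
€402: same outcome either way → loss €0.
€824: same outcome either way → loss €0.
€49: same outcome either way → loss €0.
€756: truthful gives €0, deviation gives −€159 → loss €159.
€639: truthful gives €0, deviation gives −€42 → loss €42.
€436: same outcome either way → loss €0.
Maximum loss: €159.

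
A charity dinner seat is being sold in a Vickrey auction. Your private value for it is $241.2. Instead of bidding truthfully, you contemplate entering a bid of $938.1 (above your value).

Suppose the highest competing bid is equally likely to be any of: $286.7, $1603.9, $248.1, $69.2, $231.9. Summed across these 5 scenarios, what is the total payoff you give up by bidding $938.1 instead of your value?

$52.4

The deviation costs you only when the competing bid falls strictly between $241.2 and $938.1; elsewhere both bids give the same outcome.
$286.7: truthful payoff $0, deviation payoff −$45.5 → loss $45.5.
$1603.9: outcomes coincide → loss $0.
$248.1: truthful payoff $0, deviation payoff −$6.9 → loss $6.9.
$69.2: outcomes coincide → loss $0.
$231.9: outcomes coincide → loss $0.
Total loss = $45.5 + $6.9 = $52.4.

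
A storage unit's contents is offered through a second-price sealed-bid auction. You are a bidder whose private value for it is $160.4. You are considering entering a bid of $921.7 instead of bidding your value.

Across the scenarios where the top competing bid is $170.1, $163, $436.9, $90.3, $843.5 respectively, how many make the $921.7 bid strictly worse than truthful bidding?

4

The deviation hurts exactly when the highest competing bid lies strictly between $160.4 and $921.7 — overbidding then wins at a price above your value.
$170.1: inside the interval → strictly worse (loss $9.7).
$163: inside the interval → strictly worse (loss $2.6).
$436.9: inside the interval → strictly worse (loss $276.5).
$90.3: below both → same outcome either way.
$843.5: inside the interval → strictly worse (loss $683.1).
Count: 4.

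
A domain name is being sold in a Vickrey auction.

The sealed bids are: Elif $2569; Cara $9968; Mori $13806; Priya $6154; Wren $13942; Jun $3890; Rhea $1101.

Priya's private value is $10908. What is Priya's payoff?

Highest bid: Wren at $13942, so Wren wins.
Second-highest bid: Mori at $13806 — that is the price the winner pays.
Priya did not win, so Priya pays nothing and receives nothing: payoff $0.

$0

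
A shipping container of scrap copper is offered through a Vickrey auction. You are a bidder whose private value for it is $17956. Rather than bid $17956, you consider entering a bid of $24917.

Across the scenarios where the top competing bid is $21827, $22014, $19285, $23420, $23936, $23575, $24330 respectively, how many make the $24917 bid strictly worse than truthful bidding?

The deviation hurts exactly when the highest competing bid lies strictly between $17956 and $24917 — overbidding then wins at a price above your value.
$21827: inside the interval → strictly worse (loss $3871).
$22014: inside the interval → strictly worse (loss $4058).
$19285: inside the interval → strictly worse (loss $1329).
$23420: inside the interval → strictly worse (loss $5464).
$23936: inside the interval → strictly worse (loss $5980).
$23575: inside the interval → strictly worse (loss $5619).
$24330: inside the interval → strictly worse (loss $6374).
Count: 7.

7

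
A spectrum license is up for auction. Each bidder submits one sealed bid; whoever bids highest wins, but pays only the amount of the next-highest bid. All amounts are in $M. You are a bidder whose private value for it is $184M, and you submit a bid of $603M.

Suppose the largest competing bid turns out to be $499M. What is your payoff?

Your bid $603M exceeds the highest competing bid $499M, so you win.
In a second-price auction the winner pays the second-highest bid, $499M.
Payoff = value − price = $184M − $499M = −$315M.

−$315M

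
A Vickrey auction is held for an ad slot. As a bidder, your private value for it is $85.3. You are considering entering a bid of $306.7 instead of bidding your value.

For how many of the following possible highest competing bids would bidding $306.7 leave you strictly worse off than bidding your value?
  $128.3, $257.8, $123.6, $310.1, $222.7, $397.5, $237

The deviation hurts exactly when the highest competing bid lies strictly between $85.3 and $306.7 — overbidding then wins at a price above your value.
$128.3: inside the interval → strictly worse (loss $43).
$257.8: inside the interval → strictly worse (loss $172.5).
$123.6: inside the interval → strictly worse (loss $38.3).
$310.1: above both → same outcome either way.
$222.7: inside the interval → strictly worse (loss $137.4).
$397.5: above both → same outcome either way.
$237: inside the interval → strictly worse (loss $151.7).
Count: 5.

5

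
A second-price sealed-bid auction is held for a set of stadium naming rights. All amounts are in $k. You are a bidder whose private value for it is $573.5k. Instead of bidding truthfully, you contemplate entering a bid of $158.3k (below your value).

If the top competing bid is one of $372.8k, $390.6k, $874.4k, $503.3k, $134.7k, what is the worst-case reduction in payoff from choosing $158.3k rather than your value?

$372.8k: truthful gives $200.7k, deviation gives $0k → loss $200.7k.
$390.6k: truthful gives $182.9k, deviation gives $0k → loss $182.9k.
$874.4k: same outcome either way → loss $0k.
$503.3k: truthful gives $70.2k, deviation gives $0k → loss $70.2k.
$134.7k: same outcome either way → loss $0k.
Maximum loss: $200.7k.

$200.7k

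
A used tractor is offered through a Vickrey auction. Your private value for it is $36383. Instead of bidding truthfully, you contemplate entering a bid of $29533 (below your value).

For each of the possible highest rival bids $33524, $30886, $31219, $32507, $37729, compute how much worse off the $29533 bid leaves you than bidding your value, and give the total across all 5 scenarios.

$17396

The deviation costs you only when the competing bid falls strictly between $29533 and $36383; elsewhere both bids give the same outcome.
$33524: truthful payoff $2859, deviation payoff $0 → loss $2859.
$30886: truthful payoff $5497, deviation payoff $0 → loss $5497.
$31219: truthful payoff $5164, deviation payoff $0 → loss $5164.
$32507: truthful payoff $3876, deviation payoff $0 → loss $3876.
$37729: outcomes coincide → loss $0.
Total loss = $2859 + $5497 + $5164 + $3876 = $17396.
Because the price is fixed by the runner-up's bid, deviating from your value can only change a good outcome into a bad one — never the reverse.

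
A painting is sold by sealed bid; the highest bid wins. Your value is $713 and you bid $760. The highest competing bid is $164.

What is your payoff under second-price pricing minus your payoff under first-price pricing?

$596

You have the highest bid, so you win under either rule.
Second-price: pay $164 → payoff $549.
First-price: pay your own bid $760 → payoff −$47.
Difference = $549 − (−$47) = $596.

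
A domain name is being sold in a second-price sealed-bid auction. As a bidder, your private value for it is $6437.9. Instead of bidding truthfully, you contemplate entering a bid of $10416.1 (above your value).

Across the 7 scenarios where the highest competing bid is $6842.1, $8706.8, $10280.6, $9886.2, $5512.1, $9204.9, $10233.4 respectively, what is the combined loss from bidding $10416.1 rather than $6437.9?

$16526.6

The deviation costs you only when the competing bid falls strictly between $6437.9 and $10416.1; elsewhere both bids give the same outcome.
$6842.1: truthful payoff $0, deviation payoff −$404.2 → loss $404.2.
$8706.8: truthful payoff $0, deviation payoff −$2268.9 → loss $2268.9.
$10280.6: truthful payoff $0, deviation payoff −$3842.7 → loss $3842.7.
$9886.2: truthful payoff $0, deviation payoff −$3448.3 → loss $3448.3.
$5512.1: outcomes coincide → loss $0.
$9204.9: truthful payoff $0, deviation payoff −$2767 → loss $2767.
$10233.4: truthful payoff $0, deviation payoff −$3795.5 → loss $3795.5.
Total loss = $404.2 + $2268.9 + $3842.7 + $3448.3 + $2767 + $3795.5 = $16526.6.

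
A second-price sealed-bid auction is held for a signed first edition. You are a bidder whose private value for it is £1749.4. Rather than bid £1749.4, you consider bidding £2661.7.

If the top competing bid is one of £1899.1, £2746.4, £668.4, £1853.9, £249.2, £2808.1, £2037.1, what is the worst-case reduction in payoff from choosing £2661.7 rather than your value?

£287.7

£1899.1: truthful gives £0, deviation gives −£149.7 → loss £149.7.
£2746.4: same outcome either way → loss £0.
£668.4: same outcome either way → loss £0.
£1853.9: truthful gives £0, deviation gives −£104.5 → loss £104.5.
£249.2: same outcome either way → loss £0.
£2808.1: same outcome either way → loss £0.
£2037.1: truthful gives £0, deviation gives −£287.7 → loss £287.7.
Maximum loss: £287.7.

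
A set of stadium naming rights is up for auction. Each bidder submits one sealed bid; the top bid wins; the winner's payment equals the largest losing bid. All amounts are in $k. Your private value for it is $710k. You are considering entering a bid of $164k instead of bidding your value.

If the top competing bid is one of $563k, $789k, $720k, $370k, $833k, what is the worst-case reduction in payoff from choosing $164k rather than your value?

$563k: truthful gives $147k, deviation gives $0k → loss $147k.
$789k: same outcome either way → loss $0k.
$720k: same outcome either way → loss $0k.
$370k: truthful gives $340k, deviation gives $0k → loss $340k.
$833k: same outcome either way → loss $0k.
Maximum loss: $340k.

$340k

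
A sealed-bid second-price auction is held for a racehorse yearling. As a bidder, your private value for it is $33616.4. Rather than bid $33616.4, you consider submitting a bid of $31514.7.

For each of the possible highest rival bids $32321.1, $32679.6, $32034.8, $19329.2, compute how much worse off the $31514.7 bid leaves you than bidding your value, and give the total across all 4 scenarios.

$3813.7

The deviation costs you only when the competing bid falls strictly between $31514.7 and $33616.4; elsewhere both bids give the same outcome.
$32321.1: truthful payoff $1295.3, deviation payoff $0 → loss $1295.3.
$32679.6: truthful payoff $936.8, deviation payoff $0 → loss $936.8.
$32034.8: truthful payoff $1581.6, deviation payoff $0 → loss $1581.6.
$19329.2: outcomes coincide → loss $0.
Total loss = $1295.3 + $936.8 + $1581.6 = $3813.7.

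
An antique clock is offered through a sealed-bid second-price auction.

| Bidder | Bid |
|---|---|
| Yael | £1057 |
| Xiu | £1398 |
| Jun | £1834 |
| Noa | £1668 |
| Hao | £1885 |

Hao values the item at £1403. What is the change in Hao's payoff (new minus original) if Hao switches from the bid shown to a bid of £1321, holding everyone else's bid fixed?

The highest bid among the other bidders is £1834; Hao's bid doesn't change that.
Original bid £1885: Hao is highest, pays the top rival bid £1834; payoff £1403 − £1834 = −£431.
Alternative bid £1321: Hao is not highest (top rival bid is £1834); payoff £0.
Change in payoff = £0 − (−£431) = £431.

£431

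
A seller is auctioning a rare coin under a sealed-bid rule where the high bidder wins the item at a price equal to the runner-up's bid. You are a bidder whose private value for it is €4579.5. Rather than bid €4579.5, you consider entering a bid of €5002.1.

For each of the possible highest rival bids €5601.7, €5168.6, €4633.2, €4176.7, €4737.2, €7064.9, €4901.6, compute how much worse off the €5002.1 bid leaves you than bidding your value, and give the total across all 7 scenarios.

€533.5

The deviation costs you only when the competing bid falls strictly between €4579.5 and €5002.1; elsewhere both bids give the same outcome.
€5601.7: outcomes coincide → loss €0.
€5168.6: outcomes coincide → loss €0.
€4633.2: truthful payoff €0, deviation payoff −€53.7 → loss €53.7.
€4176.7: outcomes coincide → loss €0.
€4737.2: truthful payoff €0, deviation payoff −€157.7 → loss €157.7.
€7064.9: outcomes coincide → loss €0.
€4901.6: truthful payoff €0, deviation payoff −€322.1 → loss €322.1.
Total loss = €53.7 + €157.7 + €322.1 = €533.5.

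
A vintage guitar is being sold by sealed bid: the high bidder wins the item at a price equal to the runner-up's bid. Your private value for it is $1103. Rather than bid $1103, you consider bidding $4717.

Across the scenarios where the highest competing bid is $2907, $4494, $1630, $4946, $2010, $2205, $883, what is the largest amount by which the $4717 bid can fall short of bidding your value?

$3391

$2907: truthful gives $0, deviation gives −$1804 → loss $1804.
$4494: truthful gives $0, deviation gives −$3391 → loss $3391.
$1630: truthful gives $0, deviation gives −$527 → loss $527.
$4946: same outcome either way → loss $0.
$2010: truthful gives $0, deviation gives −$907 → loss $907.
$2205: truthful gives $0, deviation gives −$1102 → loss $1102.
$883: same outcome either way → loss $0.
Maximum loss: $3391.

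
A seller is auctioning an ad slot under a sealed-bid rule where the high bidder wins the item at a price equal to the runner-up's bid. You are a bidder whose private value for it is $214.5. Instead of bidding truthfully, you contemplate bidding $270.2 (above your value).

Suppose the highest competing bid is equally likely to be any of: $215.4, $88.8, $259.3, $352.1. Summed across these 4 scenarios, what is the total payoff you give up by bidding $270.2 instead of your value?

The deviation costs you only when the competing bid falls strictly between $214.5 and $270.2; elsewhere both bids give the same outcome.
$215.4: truthful payoff $0, deviation payoff −$0.9 → loss $0.9.
$88.8: outcomes coincide → loss $0.
$259.3: truthful payoff $0, deviation payoff −$44.8 → loss $44.8.
$352.1: outcomes coincide → loss $0.
Total loss = $0.9 + $44.8 = $45.7.

$45.7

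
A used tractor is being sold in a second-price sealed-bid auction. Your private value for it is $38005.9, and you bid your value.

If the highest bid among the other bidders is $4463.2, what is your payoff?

Your bid $38005.9 exceeds the highest competing bid $4463.2, so you win.
In a second-price auction the winner pays the second-highest bid, $4463.2.
Payoff = value − price = $38005.9 − $4463.2 = $33542.7.

$33542.7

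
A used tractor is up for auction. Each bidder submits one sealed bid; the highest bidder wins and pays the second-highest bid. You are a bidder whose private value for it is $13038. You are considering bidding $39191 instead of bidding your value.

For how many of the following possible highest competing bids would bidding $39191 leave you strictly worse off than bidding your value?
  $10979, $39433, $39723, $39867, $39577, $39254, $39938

0

The deviation hurts exactly when the highest competing bid lies strictly between $13038 and $39191 — overbidding then wins at a price above your value.
$10979: below both → same outcome either way.
$39433: above both → same outcome either way.
$39723: above both → same outcome either way.
$39867: above both → same outcome either way.
$39577: above both → same outcome either way.
$39254: above both → same outcome either way.
$39938: above both → same outcome either way.
Count: 0.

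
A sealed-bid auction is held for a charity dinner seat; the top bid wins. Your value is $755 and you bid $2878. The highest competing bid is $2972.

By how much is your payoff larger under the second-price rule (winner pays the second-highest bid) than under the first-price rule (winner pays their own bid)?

$0

Your bid $2878 is below $2972, so you lose under either rule.
Payoff is $0 in both cases; difference = $0.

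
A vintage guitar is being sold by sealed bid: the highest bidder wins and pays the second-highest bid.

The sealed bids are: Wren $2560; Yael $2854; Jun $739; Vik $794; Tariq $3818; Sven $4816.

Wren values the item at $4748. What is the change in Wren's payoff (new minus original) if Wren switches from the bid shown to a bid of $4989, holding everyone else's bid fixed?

The highest bid among the other bidders is $4816; Wren's bid doesn't change that.
Original bid $2560: Wren is not highest (top rival bid is $4816); payoff $0.
Alternative bid $4989: Wren is highest, pays the top rival bid $4816; payoff $4748 − $4816 = −$68.
Change in payoff = −$68 − ($0) = −$68.

−$68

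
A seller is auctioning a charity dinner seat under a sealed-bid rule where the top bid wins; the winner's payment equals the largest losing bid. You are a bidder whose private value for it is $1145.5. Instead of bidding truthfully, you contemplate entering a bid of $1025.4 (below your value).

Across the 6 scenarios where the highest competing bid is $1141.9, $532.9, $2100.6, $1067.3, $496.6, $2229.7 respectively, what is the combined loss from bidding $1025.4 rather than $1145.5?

The deviation costs you only when the competing bid falls strictly between $1025.4 and $1145.5; elsewhere both bids give the same outcome.
$1141.9: truthful payoff $3.6, deviation payoff $0 → loss $3.6.
$532.9: outcomes coincide → loss $0.
$2100.6: outcomes coincide → loss $0.
$1067.3: truthful payoff $78.2, deviation payoff $0 → loss $78.2.
$496.6: outcomes coincide → loss $0.
$2229.7: outcomes coincide → loss $0.
Total loss = $3.6 + $78.2 = $81.8.

$81.8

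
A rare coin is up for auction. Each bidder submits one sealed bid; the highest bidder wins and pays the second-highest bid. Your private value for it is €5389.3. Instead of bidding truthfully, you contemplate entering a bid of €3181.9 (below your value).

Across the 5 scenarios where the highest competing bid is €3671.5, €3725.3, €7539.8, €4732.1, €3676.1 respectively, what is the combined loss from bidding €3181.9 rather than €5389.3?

€5752.2

The deviation costs you only when the competing bid falls strictly between €3181.9 and €5389.3; elsewhere both bids give the same outcome.
€3671.5: truthful payoff €1717.8, deviation payoff €0 → loss €1717.8.
€3725.3: truthful payoff €1664, deviation payoff €0 → loss €1664.
€7539.8: outcomes coincide → loss €0.
€4732.1: truthful payoff €657.2, deviation payoff €0 → loss €657.2.
€3676.1: truthful payoff €1713.2, deviation payoff €0 → loss €1713.2.
Total loss = €1717.8 + €1664 + €657.2 + €1713.2 = €5752.2.
Because the price is fixed by the runner-up's bid, deviating from your value can only change a good outcome into a bad one — never the reverse.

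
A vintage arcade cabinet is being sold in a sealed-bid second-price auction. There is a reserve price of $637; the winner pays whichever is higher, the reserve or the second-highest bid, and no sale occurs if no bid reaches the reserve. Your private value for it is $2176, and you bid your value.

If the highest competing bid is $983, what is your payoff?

Your bid $2176 is the highest and exceeds the reserve.
Price = max(second-highest bid, reserve) = max($983, $637) = $983.
Payoff = $2176 − $983 = $1193.

$1193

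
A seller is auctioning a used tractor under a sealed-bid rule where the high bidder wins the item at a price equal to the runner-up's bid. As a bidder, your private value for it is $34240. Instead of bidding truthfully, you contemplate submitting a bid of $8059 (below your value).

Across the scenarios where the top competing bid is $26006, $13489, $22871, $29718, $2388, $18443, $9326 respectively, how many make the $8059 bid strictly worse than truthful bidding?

The deviation hurts exactly when the highest competing bid lies strictly between $8059 and $34240 — underbidding then forfeits a profitable win.
$26006: inside the interval → strictly worse (loss $8234).
$13489: inside the interval → strictly worse (loss $20751).
$22871: inside the interval → strictly worse (loss $11369).
$29718: inside the interval → strictly worse (loss $4522).
$2388: below both → same outcome either way.
$18443: inside the interval → strictly worse (loss $15797).
$9326: inside the interval → strictly worse (loss $24914).
Count: 6.

6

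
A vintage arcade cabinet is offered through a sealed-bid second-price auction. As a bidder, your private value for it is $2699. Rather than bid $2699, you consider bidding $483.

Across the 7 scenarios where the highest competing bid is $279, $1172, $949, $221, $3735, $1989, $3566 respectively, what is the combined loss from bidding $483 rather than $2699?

The deviation costs you only when the competing bid falls strictly between $483 and $2699; elsewhere both bids give the same outcome.
$279: outcomes coincide → loss $0.
$1172: truthful payoff $1527, deviation payoff $0 → loss $1527.
$949: truthful payoff $1750, deviation payoff $0 → loss $1750.
$221: outcomes coincide → loss $0.
$3735: outcomes coincide → loss $0.
$1989: truthful payoff $710, deviation payoff $0 → loss $710.
$3566: outcomes coincide → loss $0.
Total loss = $1527 + $1750 + $710 = $3987.
Because the price is fixed by the runner-up's bid, deviating from your value can only change a good outcome into a bad one — never the reverse.

$3987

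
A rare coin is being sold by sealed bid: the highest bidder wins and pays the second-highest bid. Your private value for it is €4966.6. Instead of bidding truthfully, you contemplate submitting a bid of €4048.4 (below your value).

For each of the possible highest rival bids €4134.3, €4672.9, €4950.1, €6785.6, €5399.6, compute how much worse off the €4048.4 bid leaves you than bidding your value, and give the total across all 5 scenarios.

€1142.5

The deviation costs you only when the competing bid falls strictly between €4048.4 and €4966.6; elsewhere both bids give the same outcome.
€4134.3: truthful payoff €832.3, deviation payoff €0 → loss €832.3.
€4672.9: truthful payoff €293.7, deviation payoff €0 → loss €293.7.
€4950.1: truthful payoff €16.5, deviation payoff €0 → loss €16.5.
€6785.6: outcomes coincide → loss €0.
€5399.6: outcomes coincide → loss €0.
Total loss = €832.3 + €293.7 + €16.5 = €1142.5.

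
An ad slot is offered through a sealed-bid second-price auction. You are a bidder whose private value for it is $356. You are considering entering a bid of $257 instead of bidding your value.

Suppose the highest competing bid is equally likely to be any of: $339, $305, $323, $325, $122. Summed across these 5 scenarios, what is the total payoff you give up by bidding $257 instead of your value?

The deviation costs you only when the competing bid falls strictly between $257 and $356; elsewhere both bids give the same outcome.
$339: truthful payoff $17, deviation payoff $0 → loss $17.
$305: truthful payoff $51, deviation payoff $0 → loss $51.
$323: truthful payoff $33, deviation payoff $0 → loss $33.
$325: truthful payoff $31, deviation payoff $0 → loss $31.
$122: outcomes coincide → loss $0.
Total loss = $17 + $51 + $33 + $31 = $132.

$132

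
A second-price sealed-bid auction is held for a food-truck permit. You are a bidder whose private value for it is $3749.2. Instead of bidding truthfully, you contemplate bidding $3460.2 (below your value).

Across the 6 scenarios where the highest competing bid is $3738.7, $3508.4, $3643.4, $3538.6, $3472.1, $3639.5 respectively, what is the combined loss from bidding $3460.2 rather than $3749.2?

The deviation costs you only when the competing bid falls strictly between $3460.2 and $3749.2; elsewhere both bids give the same outcome.
$3738.7: truthful payoff $10.5, deviation payoff $0 → loss $10.5.
$3508.4: truthful payoff $240.8, deviation payoff $0 → loss $240.8.
$3643.4: truthful payoff $105.8, deviation payoff $0 → loss $105.8.
$3538.6: truthful payoff $210.6, deviation payoff $0 → loss $210.6.
$3472.1: truthful payoff $277.1, deviation payoff $0 → loss $277.1.
$3639.5: truthful payoff $109.7, deviation payoff $0 → loss $109.7.
Total loss = $10.5 + $240.8 + $105.8 + $210.6 + $277.1 + $109.7 = $954.5.

$954.5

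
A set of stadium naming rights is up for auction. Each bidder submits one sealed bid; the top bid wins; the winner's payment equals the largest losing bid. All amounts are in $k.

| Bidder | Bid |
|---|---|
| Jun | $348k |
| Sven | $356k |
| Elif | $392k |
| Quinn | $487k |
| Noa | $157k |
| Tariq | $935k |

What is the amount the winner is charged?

$487k

Highest bid: Tariq at $935k, so Tariq wins.
Second-highest bid: Quinn at $487k — that is the price the winner pays.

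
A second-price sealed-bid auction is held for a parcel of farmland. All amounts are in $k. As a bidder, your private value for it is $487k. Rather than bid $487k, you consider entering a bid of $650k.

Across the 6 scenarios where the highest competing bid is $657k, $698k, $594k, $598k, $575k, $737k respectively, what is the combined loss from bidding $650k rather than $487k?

The deviation costs you only when the competing bid falls strictly between $487k and $650k; elsewhere both bids give the same outcome.
$657k: outcomes coincide → loss $0k.
$698k: outcomes coincide → loss $0k.
$594k: truthful payoff $0k, deviation payoff −$107k → loss $107k.
$598k: truthful payoff $0k, deviation payoff −$111k → loss $111k.
$575k: truthful payoff $0k, deviation payoff −$88k → loss $88k.
$737k: outcomes coincide → loss $0k.
Total loss = $107k + $111k + $88k = $306k.
Because the price is fixed by the runner-up's bid, deviating from your value can only change a good outcome into a bad one — never the reverse.

$306k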